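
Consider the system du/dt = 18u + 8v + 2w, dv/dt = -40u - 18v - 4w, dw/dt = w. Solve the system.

Coefficient matrix A = [[18, 8, 2], [-40, -18, -4], [0, 0, 1]].
det(A - λI) = 0 gives eigenvalues λ = 2, -2, 1.
For λ=2: eigenvector (1,-2,0).
For λ=-2: eigenvector (-2,5,0).
For λ=1: eigenvector (-2,4,1).
General solution: C_1e^(2t)(1,-2,0) + C_2e^(-2t)(-2,5,0) + C_3e^(t)(-2,4,1).

u(t) = C_1e^(2t) - 2C_2e^(-2t) - 2C_3e^(t), v(t) = -2C_1e^(2t) + 5C_2e^(-2t) + 4C_3e^(t), w(t) = C_3e^(t)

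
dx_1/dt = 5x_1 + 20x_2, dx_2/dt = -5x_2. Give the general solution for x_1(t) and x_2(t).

Coefficient matrix A = [[5, 20], [0, -5]].
Characteristic polynomial det(A - λI) = λ^2 - 25 = 0.
Eigenvalues λ = -5, 5.
For λ=-5: (A-λI) row 1 is [10, 20], so an eigenvector is (-2, 1).
For λ=5: (A-λI) row 1 is [0, 20], so an eigenvector is (-1, 0).
General solution: c_1e^(-5t)(-2,1) + c_2e^(5t)(-1,0).

x_1(t) = -2c_1e^(-5t) - c_2e^(5t), x_2(t) = c_1e^(-5t)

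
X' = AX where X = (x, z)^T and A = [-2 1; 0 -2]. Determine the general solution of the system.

Coefficient matrix A = [[-2, 1], [0, -2]].
Characteristic polynomial det(A - λI) = λ^2 + 4λ + 4 = 0.
Single eigenvalue λ = -2 with algebraic multiplicity 2.
Eigenvector v = (1,0); generalized eigenvector w with (A-λI)w=v is (-1,1).
General solution: e^(-2t)[c_1·v + c_2·(t·v + w)].

x(t) = c_1e^(-2t) + c_2te^(-2t) - c_2e^(-2t), z(t) = c_2e^(-2t)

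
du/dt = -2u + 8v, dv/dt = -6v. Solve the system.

Coefficient matrix A = [[-2, 8], [0, -6]].
Characteristic polynomial det(A - λI) = λ^2 + 8λ + 12 = 0.
Eigenvalues λ = -6, -2.
For λ=-6: (A-λI) row 1 is [4, 8], so an eigenvector is (2, -1).
For λ=-2: (A-λI) row 1 is [0, 8], so an eigenvector is (1, 0).
General solution: c_1e^(-6t)(2,-1) + c_2e^(-2t)(1,0).

u(t) = 2c_1e^(-6t) + c_2e^(-2t), v(t) = -c_1e^(-6t)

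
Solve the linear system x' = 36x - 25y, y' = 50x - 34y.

x(t) = -2C_1e^(t)sin(5t) - C_1e^(t)cos(5t) - C_2e^(t)sin(5t) + 2C_2e^(t)cos(5t), y(t) = -3C_1e^(t)sin(5t) - C_1e^(t)cos(5t) - C_2e^(t)sin(5t) + 3C_2e^(t)cos(5t)

Coefficient matrix A = [[36, -25], [50, -34]].
Characteristic polynomial det(A - λI) = λ^2 - 2λ + 26 = 0.
Eigenvalues λ = 1 ± 5i (complex conjugate pair).
For λ=1+5i: an eigenvector is (-1,-1) - i(-2,-3) = (-1 + 2i, -1 + 3i).
A real fundamental pair from Re and Im of e^((1+5i)t)v: X_1 = e^(t)(cos(5t)·(-1,-1) + sin(5t)·(-2,-3)), X_2 = e^(t)(sin(5t)·(-1,-1) - cos(5t)·(-2,-3)).
General solution: C_1X_1 + C_2X_2.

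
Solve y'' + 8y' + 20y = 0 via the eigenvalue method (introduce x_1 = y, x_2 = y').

Let x_1 = y, x_2 = y'. Then x_1' = x_2 and x_2' = -20x_1 - 8x_2.
A = [[0,1],[-20,-8]]; det(A-λI) = λ^2 + 8λ + 20.
Eigenvalues λ = -4 ± 2i.

y(t) = c_1e^(-4t)cos(2t) + c_2e^(-4t)sin(2t)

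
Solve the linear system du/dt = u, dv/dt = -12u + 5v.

Coefficient matrix A = [[1, 0], [-12, 5]].
Characteristic polynomial det(A - λI) = λ^2 - 6λ + 5 = 0.
Eigenvalues λ = 5, 1.
For λ=5: (A-λI) row 1 is [-4, 0], so an eigenvector is (0, 1).
For λ=1: (A-λI) row 2 is [-12, 4], so an eigenvector is (-1, -3).
General solution: C_1e^(5t)(0,1) + C_2e^(t)(-1,-3).

u(t) = -C_2e^(t), v(t) = C_1e^(5t) - 3C_2e^(t)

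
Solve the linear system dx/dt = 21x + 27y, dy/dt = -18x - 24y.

Coefficient matrix A = [[21, 27], [-18, -24]].
Characteristic polynomial det(A - λI) = λ^2 + 3λ - 18 = 0.
Eigenvalues λ = -6, 3.
For λ=-6: (A-λI) row 1 is [27, 27], so an eigenvector is (1, -1).
For λ=3: (A-λI) row 1 is [18, 27], so an eigenvector is (3, -2).
General solution: C_1e^(-6t)(1,-1) + C_2e^(3t)(3,-2).

x(t) = C_1e^(-6t) + 3C_2e^(3t), y(t) = -C_1e^(-6t) - 2C_2e^(3t)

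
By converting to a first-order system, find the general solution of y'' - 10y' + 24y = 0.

y(t) = c_1e^(6t) + c_2e^(4t)

Let x_1 = y, x_2 = y'. Then x_1' = x_2 and x_2' = -24x_1 + 10x_2.
A = [[0,1],[-24,10]]; det(A-λI) = λ^2 - 10λ + 24.
Eigenvalues λ = 6, 4 with eigenvectors (1,6), (1,4).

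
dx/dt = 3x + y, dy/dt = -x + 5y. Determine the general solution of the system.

Coefficient matrix A = [[3, 1], [-1, 5]].
Characteristic polynomial det(A - λI) = λ^2 - 8λ + 16 = 0.
Single eigenvalue λ = 4 with algebraic multiplicity 2.
Eigenvector v = (1,1); generalized eigenvector w with (A-λI)w=v is (-2,-1).
General solution: e^(4t)[K_1·v + K_2·(t·v + w)].

x(t) = K_1e^(4t) + K_2te^(4t) - 2K_2e^(4t), y(t) = K_1e^(4t) + K_2te^(4t) - K_2e^(4t)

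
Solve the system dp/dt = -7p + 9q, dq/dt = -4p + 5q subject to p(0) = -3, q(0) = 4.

Coefficient matrix A = [[-7, 9], [-4, 5]].
Characteristic polynomial det(A - λI) = λ^2 + 2λ + 1 = 0.
Single eigenvalue λ = -1 with algebraic multiplicity 2.
Eigenvector v = (-3,-2); generalized eigenvector w with (A-λI)w=v is (2,1).
General solution: e^(-t)[K_1·v + K_2·(t·v + w)].
Applying p(0)=-3, q(0)=4 gives K_1=-11, K_2=-18.

p(t) = 54te^(-t) - 3e^(-t), q(t) = 36te^(-t) + 4e^(-t)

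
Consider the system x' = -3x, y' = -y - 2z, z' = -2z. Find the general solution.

Coefficient matrix A = [[-3, 0, 0], [0, -1, -2], [0, 0, -2]].
det(A - λI) = 0 gives eigenvalues λ = -3, -2, -1.
For λ=-3: eigenvector (1,0,0).
For λ=-2: eigenvector (0,2,1).
For λ=-1: eigenvector (0,1,0).
General solution: C_1e^(-3t)(1,0,0) + C_2e^(-2t)(0,2,1) + C_3e^(-t)(0,1,0).

x(t) = C_1e^(-3t), y(t) = 2C_2e^(-2t) + C_3e^(-t), z(t) = C_2e^(-2t)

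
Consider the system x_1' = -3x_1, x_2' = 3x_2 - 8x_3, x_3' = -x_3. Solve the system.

Coefficient matrix A = [[-3, 0, 0], [0, 3, -8], [0, 0, -1]].
det(A - λI) = 0 gives eigenvalues λ = -3, 3, -1.
For λ=-3: eigenvector (1,0,0).
For λ=3: eigenvector (0,1,0).
For λ=-1: eigenvector (0,2,1).
General solution: C_1e^(-3t)(1,0,0) + C_2e^(3t)(0,1,0) + C_3e^(-t)(0,2,1).

x_1(t) = C_1e^(-3t), x_2(t) = C_2e^(3t) + 2C_3e^(-t), x_3(t) = C_3e^(-t)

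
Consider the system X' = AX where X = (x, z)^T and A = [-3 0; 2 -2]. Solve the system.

x(t) = K_2e^(-3t), z(t) = K_1e^(-2t) - 2K_2e^(-3t)

Coefficient matrix A = [[-3, 0], [2, -2]].
Characteristic polynomial det(A - λI) = λ^2 + 5λ + 6 = 0.
Eigenvalues λ = -2, -3.
For λ=-2: (A-λI) row 1 is [-1, 0], so an eigenvector is (0, 1).
For λ=-3: (A-λI) row 2 is [2, 1], so an eigenvector is (1, -2).
General solution: K_1e^(-2t)(0,1) + K_2e^(-3t)(1,-2).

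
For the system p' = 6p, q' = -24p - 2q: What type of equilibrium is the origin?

saddle

A = [[6,0],[-24,-2]]; det(A-λI) = λ^2 - 4λ - 12.
λ = 6, -2: opposite signs.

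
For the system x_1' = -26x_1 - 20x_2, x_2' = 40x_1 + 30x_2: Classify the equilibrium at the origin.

unstable spiral

A = [[-26,-20],[40,30]]; det(A-λI) = λ^2 - 4λ + 20.
λ = 2 ± 4i: positive real part.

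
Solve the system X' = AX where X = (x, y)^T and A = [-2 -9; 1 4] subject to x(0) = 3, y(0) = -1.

Coefficient matrix A = [[-2, -9], [1, 4]].
Characteristic polynomial det(A - λI) = λ^2 - 2λ + 1 = 0.
Single eigenvalue λ = 1 with algebraic multiplicity 2.
Eigenvector v = (3,-1); generalized eigenvector w with (A-λI)w=v is (-1,0).
General solution: e^(t)[C_1·v + C_2·(t·v + w)].
Applying x(0)=3, y(0)=-1 gives C_1=1, C_2=0.

x(t) = 3e^(t), y(t) = -e^(t)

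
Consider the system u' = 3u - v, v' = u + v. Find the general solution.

u(t) = -c_1e^(2t) - c_2te^(2t) + 2c_2e^(2t), v(t) = -c_1e^(2t) - c_2te^(2t) + 3c_2e^(2t)

Coefficient matrix A = [[3, -1], [1, 1]].
Characteristic polynomial det(A - λI) = λ^2 - 4λ + 4 = 0.
Single eigenvalue λ = 2 with algebraic multiplicity 2.
Eigenvector v = (-1,-1); generalized eigenvector w with (A-λI)w=v is (2,3).
General solution: e^(2t)[c_1·v + c_2·(t·v + w)].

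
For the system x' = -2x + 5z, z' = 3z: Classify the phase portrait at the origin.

saddle

A = [[-2,5],[0,3]]; det(A-λI) = λ^2 - λ - 6.
λ = -2, 3: opposite signs.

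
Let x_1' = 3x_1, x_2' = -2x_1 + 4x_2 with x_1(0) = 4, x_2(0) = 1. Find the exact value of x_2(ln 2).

-48

A = [[3,0],[-2,4]]; eigenvalues λ = 3, 4.
Eigenvectors: (-1,-2) for λ=3, (0,1) for λ=4.
From the initial condition, c_1 = -4, c_2 = -7.
x_2(ln 2) = (-4)(2^3)(-2) + (-7)(2^4)(1) = -48.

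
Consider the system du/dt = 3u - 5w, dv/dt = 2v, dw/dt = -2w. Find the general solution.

Coefficient matrix A = [[3, 0, -5], [0, 2, 0], [0, 0, -2]].
det(A - λI) = 0 gives eigenvalues λ = 3, 2, -2.
For λ=3: eigenvector (1,0,0).
For λ=2: eigenvector (0,1,0).
For λ=-2: eigenvector (1,0,1).
General solution: c_1e^(3t)(1,0,0) + c_2e^(2t)(0,1,0) + c_3e^(-2t)(1,0,1).

u(t) = c_1e^(3t) + c_3e^(-2t), v(t) = c_2e^(2t), w(t) = c_3e^(-2t)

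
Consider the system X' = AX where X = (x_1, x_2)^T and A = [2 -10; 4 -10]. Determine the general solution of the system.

x_1(t) = -K_1e^(-4t)sin(2t) - 2K_1e^(-4t)cos(2t) - 2K_2e^(-4t)sin(2t) + K_2e^(-4t)cos(2t), x_2(t) = -K_1e^(-4t)sin(2t) - K_1e^(-4t)cos(2t) - K_2e^(-4t)sin(2t) + K_2e^(-4t)cos(2t)

Coefficient matrix A = [[2, -10], [4, -10]].
Characteristic polynomial det(A - λI) = λ^2 + 8λ + 20 = 0.
Eigenvalues λ = -4 ± 2i (complex conjugate pair).
For λ=-4+2i: an eigenvector is (-2,-1) - i(-1,-1) = (-2 + i, -1 + i).
A real fundamental pair from Re and Im of e^((-4+2i)t)v: X_1 = e^(-4t)(cos(2t)·(-2,-1) + sin(2t)·(-1,-1)), X_2 = e^(-4t)(sin(2t)·(-2,-1) - cos(2t)·(-1,-1)).
General solution: K_1X_1 + K_2X_2.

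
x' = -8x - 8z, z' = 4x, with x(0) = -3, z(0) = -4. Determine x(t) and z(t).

x(t) = 11e^(-4t)sin(4t) - 3e^(-4t)cos(4t), z(t) = -7e^(-4t)sin(4t) - 4e^(-4t)cos(4t)

Coefficient matrix A = [[-8, -8], [4, 0]].
Characteristic polynomial det(A - λI) = λ^2 + 8λ + 32 = 0.
Eigenvalues λ = -4 ± 4i (complex conjugate pair).
For λ=-4+4i: an eigenvector is (1,0) - i(-1,1) = (1 + i, 0 - i).
A real fundamental pair from Re and Im of e^((-4+4i)t)v: X_1 = e^(-4t)(cos(4t)·(1,0) + sin(4t)·(-1,1)), X_2 = e^(-4t)(sin(4t)·(1,0) - cos(4t)·(-1,1)).
General solution: K_1X_1 + K_2X_2.
Applying x(0)=-3, z(0)=-4 gives K_1=-7, K_2=4.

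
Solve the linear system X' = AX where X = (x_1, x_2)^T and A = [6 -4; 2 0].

Coefficient matrix A = [[6, -4], [2, 0]].
Characteristic polynomial det(A - λI) = λ^2 - 6λ + 8 = 0.
Eigenvalues λ = 4, 2.
For λ=4: (A-λI) row 1 is [2, -4], so an eigenvector is (-2, -1).
For λ=2: (A-λI) row 1 is [4, -4], so an eigenvector is (1, 1).
General solution: K_1e^(4t)(-2,-1) + K_2e^(2t)(1,1).

x_1(t) = -2K_1e^(4t) + K_2e^(2t), x_2(t) = -K_1e^(4t) + K_2e^(2t)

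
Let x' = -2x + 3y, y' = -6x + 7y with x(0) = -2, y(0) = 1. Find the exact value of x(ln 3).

228

A = [[-2,3],[-6,7]]; eigenvalues λ = 1, 4.
Eigenvectors: (-1,-1) for λ=1, (-1,-2) for λ=4.
From the initial condition, c_1 = 5, c_2 = -3.
x(ln 3) = (5)(3^1)(-1) + (-3)(3^4)(-1) = 228.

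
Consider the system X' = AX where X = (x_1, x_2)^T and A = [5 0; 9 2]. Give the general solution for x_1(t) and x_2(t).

Coefficient matrix A = [[5, 0], [9, 2]].
Characteristic polynomial det(A - λI) = λ^2 - 7λ + 10 = 0.
Eigenvalues λ = 5, 2.
For λ=5: (A-λI) row 2 is [9, -3], so an eigenvector is (1, 3).
For λ=2: (A-λI) row 1 is [3, 0], so an eigenvector is (0, 1).
General solution: c_1e^(5t)(1,3) + c_2e^(2t)(0,1).

x_1(t) = c_1e^(5t), x_2(t) = 3c_1e^(5t) + c_2e^(2t)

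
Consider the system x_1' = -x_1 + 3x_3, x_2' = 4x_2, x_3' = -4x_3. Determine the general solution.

x_1(t) = K_1e^(-t) - K_2e^(-4t), x_2(t) = K_3e^(4t), x_3(t) = K_2e^(-4t)

Coefficient matrix A = [[-1, 0, 3], [0, 4, 0], [0, 0, -4]].
det(A - λI) = 0 gives eigenvalues λ = -1, -4, 4.
For λ=-1: eigenvector (1,0,0).
For λ=-4: eigenvector (-1,0,1).
For λ=4: eigenvector (0,1,0).
General solution: K_1e^(-t)(1,0,0) + K_2e^(-4t)(-1,0,1) + K_3e^(4t)(0,1,0).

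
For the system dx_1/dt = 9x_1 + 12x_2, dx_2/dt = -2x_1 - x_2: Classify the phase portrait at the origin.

A = [[9,12],[-2,-1]]; det(A-λI) = λ^2 - 8λ + 15.
λ = 5, 3: both positive.

unstable node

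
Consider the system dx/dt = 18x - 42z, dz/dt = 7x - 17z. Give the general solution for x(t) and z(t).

x(t) = 2c_1e^(-3t) - 3c_2e^(4t), z(t) = c_1e^(-3t) - c_2e^(4t)

Coefficient matrix A = [[18, -42], [7, -17]].
Characteristic polynomial det(A - λI) = λ^2 - λ - 12 = 0.
Eigenvalues λ = -3, 4.
For λ=-3: (A-λI) row 1 is [21, -42], so an eigenvector is (2, 1).
For λ=4: (A-λI) row 1 is [14, -42], so an eigenvector is (-3, -1).
General solution: c_1e^(-3t)(2,1) + c_2e^(4t)(-3,-1).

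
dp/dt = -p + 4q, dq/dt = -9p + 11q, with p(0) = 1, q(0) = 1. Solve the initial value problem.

Coefficient matrix A = [[-1, 4], [-9, 11]].
Characteristic polynomial det(A - λI) = λ^2 - 10λ + 25 = 0.
Single eigenvalue λ = 5 with algebraic multiplicity 2.
Eigenvector v = (-2,-3); generalized eigenvector w with (A-λI)w=v is (1,1).
General solution: e^(5t)[C_1·v + C_2·(t·v + w)].
Applying p(0)=1, q(0)=1 gives C_1=0, C_2=1.

p(t) = -2te^(5t) + e^(5t), q(t) = -3te^(5t) + e^(5t)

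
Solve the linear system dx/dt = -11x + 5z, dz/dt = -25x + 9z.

x(t) = -c_1e^(-t)cos(5t) - c_2e^(-t)sin(5t), z(t) = c_1e^(-t)sin(5t) - 2c_1e^(-t)cos(5t) - 2c_2e^(-t)sin(5t) - c_2e^(-t)cos(5t)

Coefficient matrix A = [[-11, 5], [-25, 9]].
Characteristic polynomial det(A - λI) = λ^2 + 2λ + 26 = 0.
Eigenvalues λ = -1 ± 5i (complex conjugate pair).
For λ=-1+5i: an eigenvector is (-1,-2) - i(0,1) = (-1, -2 - i).
A real fundamental pair from Re and Im of e^((-1+5i)t)v: X_1 = e^(-t)(cos(5t)·(-1,-2) + sin(5t)·(0,1)), X_2 = e^(-t)(sin(5t)·(-1,-2) - cos(5t)·(0,1)).
General solution: c_1X_1 + c_2X_2.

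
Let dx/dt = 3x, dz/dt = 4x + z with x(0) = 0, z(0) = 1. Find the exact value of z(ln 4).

A = [[3,0],[4,1]]; eigenvalues λ = 1, 3.
Eigenvectors: (0,1) for λ=1, (-1,-2) for λ=3.
From the initial condition, c_1 = 1, c_2 = 0.
z(ln 4) = (1)(4^1)(1) + (0)(4^3)(-2) = 4.

4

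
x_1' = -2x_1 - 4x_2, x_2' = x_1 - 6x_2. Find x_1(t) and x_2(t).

Coefficient matrix A = [[-2, -4], [1, -6]].
Characteristic polynomial det(A - λI) = λ^2 + 8λ + 16 = 0.
Single eigenvalue λ = -4 with algebraic multiplicity 2.
Eigenvector v = (2,1); generalized eigenvector w with (A-λI)w=v is (-3,-2).
General solution: e^(-4t)[K_1·v + K_2·(t·v + w)].

x_1(t) = 2K_1e^(-4t) + 2K_2te^(-4t) - 3K_2e^(-4t), x_2(t) = K_1e^(-4t) + K_2te^(-4t) - 2K_2e^(-4t)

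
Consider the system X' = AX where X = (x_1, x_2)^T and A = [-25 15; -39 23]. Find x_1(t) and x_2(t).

Coefficient matrix A = [[-25, 15], [-39, 23]].
Characteristic polynomial det(A - λI) = λ^2 + 2λ + 10 = 0.
Eigenvalues λ = -1 ± 3i (complex conjugate pair).
For λ=-1+3i: an eigenvector is (2,3) - i(-1,-2) = (2 + i, 3 + 2i).
A real fundamental pair from Re and Im of e^((-1+3i)t)v: X_1 = e^(-t)(cos(3t)·(2,3) + sin(3t)·(-1,-2)), X_2 = e^(-t)(sin(3t)·(2,3) - cos(3t)·(-1,-2)).
General solution: K_1X_1 + K_2X_2.

x_1(t) = -K_1e^(-t)sin(3t) + 2K_1e^(-t)cos(3t) + 2K_2e^(-t)sin(3t) + K_2e^(-t)cos(3t), x_2(t) = -2K_1e^(-t)sin(3t) + 3K_1e^(-t)cos(3t) + 3K_2e^(-t)sin(3t) + 2K_2e^(-t)cos(3t)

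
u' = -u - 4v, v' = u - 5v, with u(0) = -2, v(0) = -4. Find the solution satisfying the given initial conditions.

Coefficient matrix A = [[-1, -4], [1, -5]].
Characteristic polynomial det(A - λI) = λ^2 + 6λ + 9 = 0.
Single eigenvalue λ = -3 with algebraic multiplicity 2.
Eigenvector v = (-2,-1); generalized eigenvector w with (A-λI)w=v is (-1,0).
General solution: e^(-3t)[C_1·v + C_2·(t·v + w)].
Applying u(0)=-2, v(0)=-4 gives C_1=4, C_2=-6.

u(t) = 12te^(-3t) - 2e^(-3t), v(t) = 6te^(-3t) - 4e^(-3t)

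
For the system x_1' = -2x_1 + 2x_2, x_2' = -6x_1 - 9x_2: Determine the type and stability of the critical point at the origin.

stable node

A = [[-2,2],[-6,-9]]; det(A-λI) = λ^2 + 11λ + 30.
λ = -5, -6: both negative.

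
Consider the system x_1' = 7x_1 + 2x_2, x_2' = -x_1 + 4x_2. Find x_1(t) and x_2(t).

Coefficient matrix A = [[7, 2], [-1, 4]].
Characteristic polynomial det(A - λI) = λ^2 - 11λ + 30 = 0.
Eigenvalues λ = 6, 5.
For λ=6: (A-λI) row 1 is [1, 2], so an eigenvector is (-2, 1).
For λ=5: (A-λI) row 1 is [2, 2], so an eigenvector is (1, -1).
General solution: c_1e^(6t)(-2,1) + c_2e^(5t)(1,-1).

x_1(t) = -2c_1e^(6t) + c_2e^(5t), x_2(t) = c_1e^(6t) - c_2e^(5t)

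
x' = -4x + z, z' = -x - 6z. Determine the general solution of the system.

x(t) = c_1e^(-5t) + c_2te^(-5t), z(t) = -c_1e^(-5t) - c_2te^(-5t) + c_2e^(-5t)

Coefficient matrix A = [[-4, 1], [-1, -6]].
Characteristic polynomial det(A - λI) = λ^2 + 10λ + 25 = 0.
Single eigenvalue λ = -5 with algebraic multiplicity 2.
Eigenvector v = (1,-1); generalized eigenvector w with (A-λI)w=v is (0,1).
General solution: e^(-5t)[c_1·v + c_2·(t·v + w)].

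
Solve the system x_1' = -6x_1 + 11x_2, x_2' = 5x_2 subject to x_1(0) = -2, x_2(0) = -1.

x_1(t) = -e^(5t) - e^(-6t), x_2(t) = -e^(5t)

Coefficient matrix A = [[-6, 11], [0, 5]].
Characteristic polynomial det(A - λI) = λ^2 + λ - 30 = 0.
Eigenvalues λ = 5, -6.
For λ=5: (A-λI) row 1 is [-11, 11], so an eigenvector is (1, 1).
For λ=-6: (A-λI) row 1 is [0, 11], so an eigenvector is (-1, 0).
General solution: K_1e^(5t)(1,1) + K_2e^(-6t)(-1,0).
Applying x_1(0)=-2, x_2(0)=-1 gives K_1=-1, K_2=1.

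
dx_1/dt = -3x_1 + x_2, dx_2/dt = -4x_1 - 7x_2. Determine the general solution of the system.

x_1(t) = C_1e^(-5t) + C_2te^(-5t) - C_2e^(-5t), x_2(t) = -2C_1e^(-5t) - 2C_2te^(-5t) + 3C_2e^(-5t)

Coefficient matrix A = [[-3, 1], [-4, -7]].
Characteristic polynomial det(A - λI) = λ^2 + 10λ + 25 = 0.
Single eigenvalue λ = -5 with algebraic multiplicity 2.
Eigenvector v = (1,-2); generalized eigenvector w with (A-λI)w=v is (-1,3).
General solution: e^(-5t)[C_1·v + C_2·(t·v + w)].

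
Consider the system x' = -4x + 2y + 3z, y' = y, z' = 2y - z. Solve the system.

x(t) = C_1e^(t) + C_2e^(-4t) + C_3e^(-t), y(t) = C_1e^(t), z(t) = C_1e^(t) + C_3e^(-t)

Coefficient matrix A = [[-4, 2, 3], [0, 1, 0], [0, 2, -1]].
det(A - λI) = 0 gives eigenvalues λ = 1, -4, -1.
For λ=1: eigenvector (1,1,1).
For λ=-4: eigenvector (1,0,0).
For λ=-1: eigenvector (1,0,1).
General solution: C_1e^(t)(1,1,1) + C_2e^(-4t)(1,0,0) + C_3e^(-t)(1,0,1).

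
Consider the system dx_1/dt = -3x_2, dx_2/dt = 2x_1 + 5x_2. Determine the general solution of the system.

Coefficient matrix A = [[0, -3], [2, 5]].
Characteristic polynomial det(A - λI) = λ^2 - 5λ + 6 = 0.
Eigenvalues λ = 3, 2.
For λ=3: (A-λI) row 1 is [-3, -3], so an eigenvector is (1, -1).
For λ=2: (A-λI) row 1 is [-2, -3], so an eigenvector is (3, -2).
General solution: c_1e^(3t)(1,-1) + c_2e^(2t)(3,-2).

x_1(t) = c_1e^(3t) + 3c_2e^(2t), x_2(t) = -c_1e^(3t) - 2c_2e^(2t)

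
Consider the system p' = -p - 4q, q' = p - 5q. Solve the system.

Coefficient matrix A = [[-1, -4], [1, -5]].
Characteristic polynomial det(A - λI) = λ^2 + 6λ + 9 = 0.
Single eigenvalue λ = -3 with algebraic multiplicity 2.
Eigenvector v = (2,1); generalized eigenvector w with (A-λI)w=v is (-3,-2).
General solution: e^(-3t)[c_1·v + c_2·(t·v + w)].

p(t) = 2c_1e^(-3t) + 2c_2te^(-3t) - 3c_2e^(-3t), q(t) = c_1e^(-3t) + c_2te^(-3t) - 2c_2e^(-3t)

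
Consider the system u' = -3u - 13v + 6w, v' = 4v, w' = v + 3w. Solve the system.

Coefficient matrix A = [[-3, -13, 6], [0, 4, 0], [0, 1, 3]].
det(A - λI) = 0 gives eigenvalues λ = -3, 3, 4.
For λ=-3: eigenvector (1,0,0).
For λ=3: eigenvector (1,0,1).
For λ=4: eigenvector (-1,1,1).
General solution: K_1e^(-3t)(1,0,0) + K_2e^(3t)(1,0,1) + K_3e^(4t)(-1,1,1).

u(t) = K_1e^(-3t) + K_2e^(3t) - K_3e^(4t), v(t) = K_3e^(4t), w(t) = K_2e^(3t) + K_3e^(4t)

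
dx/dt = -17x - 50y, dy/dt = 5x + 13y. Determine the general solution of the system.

Coefficient matrix A = [[-17, -50], [5, 13]].
Characteristic polynomial det(A - λI) = λ^2 + 4λ + 29 = 0.
Eigenvalues λ = -2 ± 5i (complex conjugate pair).
For λ=-2+5i: an eigenvector is (-1,0) - i(3,-1) = (-1 - 3i, 0 + i).
A real fundamental pair from Re and Im of e^((-2+5i)t)v: X_1 = e^(-2t)(cos(5t)·(-1,0) + sin(5t)·(3,-1)), X_2 = e^(-2t)(sin(5t)·(-1,0) - cos(5t)·(3,-1)).
General solution: C_1X_1 + C_2X_2.

x(t) = 3C_1e^(-2t)sin(5t) - C_1e^(-2t)cos(5t) - C_2e^(-2t)sin(5t) - 3C_2e^(-2t)cos(5t), y(t) = -C_1e^(-2t)sin(5t) + C_2e^(-2t)cos(5t)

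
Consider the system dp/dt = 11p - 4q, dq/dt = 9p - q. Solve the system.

p(t) = -2K_1e^(5t) - 2K_2te^(5t) + K_2e^(5t), q(t) = -3K_1e^(5t) - 3K_2te^(5t) + 2K_2e^(5t)

Coefficient matrix A = [[11, -4], [9, -1]].
Characteristic polynomial det(A - λI) = λ^2 - 10λ + 25 = 0.
Single eigenvalue λ = 5 with algebraic multiplicity 2.
Eigenvector v = (-2,-3); generalized eigenvector w with (A-λI)w=v is (1,2).
General solution: e^(5t)[K_1·v + K_2·(t·v + w)].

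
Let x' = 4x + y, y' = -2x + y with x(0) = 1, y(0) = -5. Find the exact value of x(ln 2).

-8

A = [[4,1],[-2,1]]; eigenvalues λ = 3, 2.
Eigenvectors: (-1,1) for λ=3, (1,-2) for λ=2.
From the initial condition, c_1 = 3, c_2 = 4.
x(ln 2) = (3)(2^3)(-1) + (4)(2^2)(1) = -8.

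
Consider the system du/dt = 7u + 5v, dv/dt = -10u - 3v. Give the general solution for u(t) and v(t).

Coefficient matrix A = [[7, 5], [-10, -3]].
Characteristic polynomial det(A - λI) = λ^2 - 4λ + 29 = 0.
Eigenvalues λ = 2 ± 5i (complex conjugate pair).
For λ=2+5i: an eigenvector is (0,-1) - i(-1,1) = (0 + i, -1 - i).
A real fundamental pair from Re and Im of e^((2+5i)t)v: X_1 = e^(2t)(cos(5t)·(0,-1) + sin(5t)·(-1,1)), X_2 = e^(2t)(sin(5t)·(0,-1) - cos(5t)·(-1,1)).
General solution: K_1X_1 + K_2X_2.

u(t) = -K_1e^(2t)sin(5t) + K_2e^(2t)cos(5t), v(t) = K_1e^(2t)sin(5t) - K_1e^(2t)cos(5t) - K_2e^(2t)sin(5t) - K_2e^(2t)cos(5t)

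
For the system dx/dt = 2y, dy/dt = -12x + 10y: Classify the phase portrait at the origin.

unstable node

A = [[0,2],[-12,10]]; det(A-λI) = λ^2 - 10λ + 24.
λ = 4, 6: both positive.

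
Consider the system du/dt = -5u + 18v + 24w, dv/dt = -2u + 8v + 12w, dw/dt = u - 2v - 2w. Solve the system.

Coefficient matrix A = [[-5, 18, 24], [-2, 8, 12], [1, -2, -2]].
det(A - λI) = 0 gives eigenvalues λ = -2, 4, -1.
For λ=-2: eigenvector (4,2,-1).
For λ=4: eigenvector (2,1,0).
For λ=-1: eigenvector (-3,-2,1).
General solution: C_1e^(-2t)(4,2,-1) + C_2e^(4t)(2,1,0) + C_3e^(-t)(-3,-2,1).

u(t) = 4C_1e^(-2t) + 2C_2e^(4t) - 3C_3e^(-t), v(t) = 2C_1e^(-2t) + C_2e^(4t) - 2C_3e^(-t), w(t) = -C_1e^(-2t) + C_3e^(-t)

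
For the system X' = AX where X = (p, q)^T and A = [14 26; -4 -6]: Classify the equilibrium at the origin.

unstable spiral

A = [[14,26],[-4,-6]]; det(A-λI) = λ^2 - 8λ + 20.
λ = 4 ± 2i: positive real part.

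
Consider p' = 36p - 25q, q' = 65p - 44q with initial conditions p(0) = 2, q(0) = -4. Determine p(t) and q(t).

Coefficient matrix A = [[36, -25], [65, -44]].
Characteristic polynomial det(A - λI) = λ^2 + 8λ + 41 = 0.
Eigenvalues λ = -4 ± 5i (complex conjugate pair).
For λ=-4+5i: an eigenvector is (-1,-2) - i(2,3) = (-1 - 2i, -2 - 3i).
A real fundamental pair from Re and Im of e^((-4+5i)t)v: X_1 = e^(-4t)(cos(5t)·(-1,-2) + sin(5t)·(2,3)), X_2 = e^(-4t)(sin(5t)·(-1,-2) - cos(5t)·(2,3)).
General solution: C_1X_1 + C_2X_2.
Applying p(0)=2, q(0)=-4 gives C_1=14, C_2=-8.

p(t) = 36e^(-4t)sin(5t) + 2e^(-4t)cos(5t), q(t) = 58e^(-4t)sin(5t) - 4e^(-4t)cos(5t)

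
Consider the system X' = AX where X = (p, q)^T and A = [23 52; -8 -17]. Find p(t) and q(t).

Coefficient matrix A = [[23, 52], [-8, -17]].
Characteristic polynomial det(A - λI) = λ^2 - 6λ + 25 = 0.
Eigenvalues λ = 3 ± 4i (complex conjugate pair).
For λ=3+4i: an eigenvector is (2,-1) - i(-3,1) = (2 + 3i, -1 - i).
A real fundamental pair from Re and Im of e^((3+4i)t)v: X_1 = e^(3t)(cos(4t)·(2,-1) + sin(4t)·(-3,1)), X_2 = e^(3t)(sin(4t)·(2,-1) - cos(4t)·(-3,1)).
General solution: c_1X_1 + c_2X_2.

p(t) = -3c_1e^(3t)sin(4t) + 2c_1e^(3t)cos(4t) + 2c_2e^(3t)sin(4t) + 3c_2e^(3t)cos(4t), q(t) = c_1e^(3t)sin(4t) - c_1e^(3t)cos(4t) - c_2e^(3t)sin(4t) - c_2e^(3t)cos(4t)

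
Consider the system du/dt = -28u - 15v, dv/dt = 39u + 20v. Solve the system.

u(t) = 2c_1e^(-4t)sin(3t) + c_1e^(-4t)cos(3t) + c_2e^(-4t)sin(3t) - 2c_2e^(-4t)cos(3t), v(t) = -3c_1e^(-4t)sin(3t) - 2c_1e^(-4t)cos(3t) - 2c_2e^(-4t)sin(3t) + 3c_2e^(-4t)cos(3t)

Coefficient matrix A = [[-28, -15], [39, 20]].
Characteristic polynomial det(A - λI) = λ^2 + 8λ + 25 = 0.
Eigenvalues λ = -4 ± 3i (complex conjugate pair).
For λ=-4+3i: an eigenvector is (1,-2) - i(2,-3) = (1 - 2i, -2 + 3i).
A real fundamental pair from Re and Im of e^((-4+3i)t)v: X_1 = e^(-4t)(cos(3t)·(1,-2) + sin(3t)·(2,-3)), X_2 = e^(-4t)(sin(3t)·(1,-2) - cos(3t)·(2,-3)).
General solution: c_1X_1 + c_2X_2.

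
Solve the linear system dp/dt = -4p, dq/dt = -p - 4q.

Coefficient matrix A = [[-4, 0], [-1, -4]].
Characteristic polynomial det(A - λI) = λ^2 + 8λ + 16 = 0.
Single eigenvalue λ = -4 with algebraic multiplicity 2.
Eigenvector v = (0,-1); generalized eigenvector w with (A-λI)w=v is (1,-1).
General solution: e^(-4t)[K_1·v + K_2·(t·v + w)].

p(t) = K_2e^(-4t), q(t) = -K_1e^(-4t) - K_2te^(-4t) - K_2e^(-4t)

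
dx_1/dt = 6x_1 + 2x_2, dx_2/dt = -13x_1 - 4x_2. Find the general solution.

Coefficient matrix A = [[6, 2], [-13, -4]].
Characteristic polynomial det(A - λI) = λ^2 - 2λ + 2 = 0.
Eigenvalues λ = 1 ± i (complex conjugate pair).
For λ=1+i: an eigenvector is (1,-2) - i(1,-3) = (1 - i, -2 + 3i).
A real fundamental pair from Re and Im of e^((1+i)t)v: X_1 = e^(t)(cos(t)·(1,-2) + sin(t)·(1,-3)), X_2 = e^(t)(sin(t)·(1,-2) - cos(t)·(1,-3)).
General solution: c_1X_1 + c_2X_2.

x_1(t) = c_1e^(t)sin(t) + c_1e^(t)cos(t) + c_2e^(t)sin(t) - c_2e^(t)cos(t), x_2(t) = -3c_1e^(t)sin(t) - 2c_1e^(t)cos(t) - 2c_2e^(t)sin(t) + 3c_2e^(t)cos(t)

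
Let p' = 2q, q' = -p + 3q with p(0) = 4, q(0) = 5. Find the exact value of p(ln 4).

A = [[0,2],[-1,3]]; eigenvalues λ = 2, 1.
Eigenvectors: (-1,-1) for λ=2, (-2,-1) for λ=1.
From the initial condition, c_1 = -6, c_2 = 1.
p(ln 4) = (-6)(4^2)(-1) + (1)(4^1)(-2) = 88.

88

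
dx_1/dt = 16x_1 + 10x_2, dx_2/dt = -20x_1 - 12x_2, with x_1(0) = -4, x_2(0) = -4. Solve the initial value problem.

x_1(t) = -48e^(2t)sin(2t) - 4e^(2t)cos(2t), x_2(t) = 68e^(2t)sin(2t) - 4e^(2t)cos(2t)

Coefficient matrix A = [[16, 10], [-20, -12]].
Characteristic polynomial det(A - λI) = λ^2 - 4λ + 8 = 0.
Eigenvalues λ = 2 ± 2i (complex conjugate pair).
For λ=2+2i: an eigenvector is (2,-3) - i(-1,1) = (2 + i, -3 - i).
A real fundamental pair from Re and Im of e^((2+2i)t)v: X_1 = e^(2t)(cos(2t)·(2,-3) + sin(2t)·(-1,1)), X_2 = e^(2t)(sin(2t)·(2,-3) - cos(2t)·(-1,1)).
General solution: C_1X_1 + C_2X_2.
Applying x_1(0)=-4, x_2(0)=-4 gives C_1=8, C_2=-20.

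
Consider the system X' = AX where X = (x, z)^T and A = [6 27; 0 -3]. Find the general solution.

Coefficient matrix A = [[6, 27], [0, -3]].
Characteristic polynomial det(A - λI) = λ^2 - 3λ - 18 = 0.
Eigenvalues λ = -3, 6.
For λ=-3: (A-λI) row 1 is [9, 27], so an eigenvector is (-3, 1).
For λ=6: (A-λI) row 1 is [0, 27], so an eigenvector is (-1, 0).
General solution: K_1e^(-3t)(-3,1) + K_2e^(6t)(-1,0).

x(t) = -3K_1e^(-3t) - K_2e^(6t), z(t) = K_1e^(-3t)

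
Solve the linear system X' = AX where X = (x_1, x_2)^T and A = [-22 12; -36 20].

Coefficient matrix A = [[-22, 12], [-36, 20]].
Characteristic polynomial det(A - λI) = λ^2 + 2λ - 8 = 0.
Eigenvalues λ = 2, -4.
For λ=2: (A-λI) row 1 is [-24, 12], so an eigenvector is (-1, -2).
For λ=-4: (A-λI) row 1 is [-18, 12], so an eigenvector is (2, 3).
General solution: c_1e^(2t)(-1,-2) + c_2e^(-4t)(2,3).

x_1(t) = -c_1e^(2t) + 2c_2e^(-4t), x_2(t) = -2c_1e^(2t) + 3c_2e^(-4t)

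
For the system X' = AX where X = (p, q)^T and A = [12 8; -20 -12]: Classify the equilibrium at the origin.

A = [[12,8],[-20,-12]]; det(A-λI) = λ^2 + 16.
λ = 0 ± 4i: zero real part.

center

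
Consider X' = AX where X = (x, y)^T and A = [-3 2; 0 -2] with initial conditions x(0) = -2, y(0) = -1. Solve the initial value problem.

x(t) = -2e^(-2t), y(t) = -e^(-2t)

Coefficient matrix A = [[-3, 2], [0, -2]].
Characteristic polynomial det(A - λI) = λ^2 + 5λ + 6 = 0.
Eigenvalues λ = -3, -2.
For λ=-3: (A-λI) row 1 is [0, 2], so an eigenvector is (1, 0).
For λ=-2: (A-λI) row 1 is [-1, 2], so an eigenvector is (2, 1).
General solution: K_1e^(-3t)(1,0) + K_2e^(-2t)(2,1).
Applying x(0)=-2, y(0)=-1 gives K_1=0, K_2=-1.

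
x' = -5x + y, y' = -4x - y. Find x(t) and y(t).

x(t) = c_1e^(-3t) + c_2te^(-3t) + c_2e^(-3t), y(t) = 2c_1e^(-3t) + 2c_2te^(-3t) + 3c_2e^(-3t)

Coefficient matrix A = [[-5, 1], [-4, -1]].
Characteristic polynomial det(A - λI) = λ^2 + 6λ + 9 = 0.
Single eigenvalue λ = -3 with algebraic multiplicity 2.
Eigenvector v = (1,2); generalized eigenvector w with (A-λI)w=v is (1,3).
General solution: e^(-3t)[c_1·v + c_2·(t·v + w)].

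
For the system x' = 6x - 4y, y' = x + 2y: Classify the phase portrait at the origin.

unstable improper node

A = [[6,-4],[1,2]]; det(A-λI) = λ^2 - 8λ + 16.
repeated λ = 4 with a single eigenvector.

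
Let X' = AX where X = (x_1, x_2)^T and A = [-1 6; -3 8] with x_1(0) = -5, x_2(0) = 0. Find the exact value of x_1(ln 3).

A = [[-1,6],[-3,8]]; eigenvalues λ = 5, 2.
Eigenvectors: (1,1) for λ=5, (2,1) for λ=2.
From the initial condition, c_1 = 5, c_2 = -5.
x_1(ln 3) = (5)(3^5)(1) + (-5)(3^2)(2) = 1125.

1125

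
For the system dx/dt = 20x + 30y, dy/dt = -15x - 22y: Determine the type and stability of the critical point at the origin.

stable spiral

A = [[20,30],[-15,-22]]; det(A-λI) = λ^2 + 2λ + 10.
λ = -1 ± 3i: negative real part.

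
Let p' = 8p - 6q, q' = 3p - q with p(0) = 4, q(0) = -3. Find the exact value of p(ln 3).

3312

A = [[8,-6],[3,-1]]; eigenvalues λ = 2, 5.
Eigenvectors: (-1,-1) for λ=2, (-2,-1) for λ=5.
From the initial condition, c_1 = 10, c_2 = -7.
p(ln 3) = (10)(3^2)(-1) + (-7)(3^5)(-2) = 3312.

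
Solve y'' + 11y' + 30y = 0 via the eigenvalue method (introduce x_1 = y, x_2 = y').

Let x_1 = y, x_2 = y'. Then x_1' = x_2 and x_2' = -30x_1 - 11x_2.
A = [[0,1],[-30,-11]]; det(A-λI) = λ^2 + 11λ + 30.
Eigenvalues λ = -5, -6 with eigenvectors (1,-5), (1,-6).

y(t) = K_1e^(-5t) + K_2e^(-6t)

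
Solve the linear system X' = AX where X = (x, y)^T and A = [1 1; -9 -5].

Coefficient matrix A = [[1, 1], [-9, -5]].
Characteristic polynomial det(A - λI) = λ^2 + 4λ + 4 = 0.
Single eigenvalue λ = -2 with algebraic multiplicity 2.
Eigenvector v = (1,-3); generalized eigenvector w with (A-λI)w=v is (1,-2).
General solution: e^(-2t)[C_1·v + C_2·(t·v + w)].

x(t) = C_1e^(-2t) + C_2te^(-2t) + C_2e^(-2t), y(t) = -3C_1e^(-2t) - 3C_2te^(-2t) - 2C_2e^(-2t)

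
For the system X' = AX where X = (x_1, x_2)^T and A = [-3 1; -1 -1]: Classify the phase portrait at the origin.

stable improper node

A = [[-3,1],[-1,-1]]; det(A-λI) = λ^2 + 4λ + 4.
repeated λ = -2 with a single eigenvector.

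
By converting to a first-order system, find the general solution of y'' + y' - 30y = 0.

y(t) = C_1e^(-6t) + C_2e^(5t)

Let x_1 = y, x_2 = y'. Then x_1' = x_2 and x_2' = 30x_1 - x_2.
A = [[0,1],[30,-1]]; det(A-λI) = λ^2 + λ - 30.
Eigenvalues λ = -6, 5 with eigenvectors (1,-6), (1,5).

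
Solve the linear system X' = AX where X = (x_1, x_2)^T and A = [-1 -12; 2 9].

Coefficient matrix A = [[-1, -12], [2, 9]].
Characteristic polynomial det(A - λI) = λ^2 - 8λ + 15 = 0.
Eigenvalues λ = 5, 3.
For λ=5: (A-λI) row 1 is [-6, -12], so an eigenvector is (2, -1).
For λ=3: (A-λI) row 1 is [-4, -12], so an eigenvector is (-3, 1).
General solution: K_1e^(5t)(2,-1) + K_2e^(3t)(-3,1).

x_1(t) = 2K_1e^(5t) - 3K_2e^(3t), x_2(t) = -K_1e^(5t) + K_2e^(3t)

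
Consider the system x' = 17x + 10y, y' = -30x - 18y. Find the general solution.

Coefficient matrix A = [[17, 10], [-30, -18]].
Characteristic polynomial det(A - λI) = λ^2 + λ - 6 = 0.
Eigenvalues λ = -3, 2.
For λ=-3: (A-λI) row 1 is [20, 10], so an eigenvector is (-1, 2).
For λ=2: (A-λI) row 1 is [15, 10], so an eigenvector is (2, -3).
General solution: c_1e^(-3t)(-1,2) + c_2e^(2t)(2,-3).

x(t) = -c_1e^(-3t) + 2c_2e^(2t), y(t) = 2c_1e^(-3t) - 3c_2e^(2t)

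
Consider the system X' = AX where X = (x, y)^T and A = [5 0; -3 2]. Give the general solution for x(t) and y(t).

x(t) = -C_2e^(5t), y(t) = C_1e^(2t) + C_2e^(5t)

Coefficient matrix A = [[5, 0], [-3, 2]].
Characteristic polynomial det(A - λI) = λ^2 - 7λ + 10 = 0.
Eigenvalues λ = 2, 5.
For λ=2: (A-λI) row 1 is [3, 0], so an eigenvector is (0, 1).
For λ=5: (A-λI) row 2 is [-3, -3], so an eigenvector is (-1, 1).
General solution: C_1e^(2t)(0,1) + C_2e^(5t)(-1,1).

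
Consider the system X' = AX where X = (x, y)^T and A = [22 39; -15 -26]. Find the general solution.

x(t) = -2K_1e^(-2t)sin(3t) + 3K_1e^(-2t)cos(3t) + 3K_2e^(-2t)sin(3t) + 2K_2e^(-2t)cos(3t), y(t) = K_1e^(-2t)sin(3t) - 2K_1e^(-2t)cos(3t) - 2K_2e^(-2t)sin(3t) - K_2e^(-2t)cos(3t)

Coefficient matrix A = [[22, 39], [-15, -26]].
Characteristic polynomial det(A - λI) = λ^2 + 4λ + 13 = 0.
Eigenvalues λ = -2 ± 3i (complex conjugate pair).
For λ=-2+3i: an eigenvector is (3,-2) - i(-2,1) = (3 + 2i, -2 - i).
A real fundamental pair from Re and Im of e^((-2+3i)t)v: X_1 = e^(-2t)(cos(3t)·(3,-2) + sin(3t)·(-2,1)), X_2 = e^(-2t)(sin(3t)·(3,-2) - cos(3t)·(-2,1)).
General solution: K_1X_1 + K_2X_2.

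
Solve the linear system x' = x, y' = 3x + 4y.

x(t) = -K_1e^(t), y(t) = K_1e^(t) - K_2e^(4t)

Coefficient matrix A = [[1, 0], [3, 4]].
Characteristic polynomial det(A - λI) = λ^2 - 5λ + 4 = 0.
Eigenvalues λ = 1, 4.
For λ=1: (A-λI) row 2 is [3, 3], so an eigenvector is (-1, 1).
For λ=4: (A-λI) row 1 is [-3, 0], so an eigenvector is (0, -1).
General solution: K_1e^(t)(-1,1) + K_2e^(4t)(0,-1).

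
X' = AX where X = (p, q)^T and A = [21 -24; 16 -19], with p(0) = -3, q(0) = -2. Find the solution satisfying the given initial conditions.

Coefficient matrix A = [[21, -24], [16, -19]].
Characteristic polynomial det(A - λI) = λ^2 - 2λ - 15 = 0.
Eigenvalues λ = -3, 5.
For λ=-3: (A-λI) row 1 is [24, -24], so an eigenvector is (1, 1).
For λ=5: (A-λI) row 1 is [16, -24], so an eigenvector is (-3, -2).
General solution: c_1e^(-3t)(1,1) + c_2e^(5t)(-3,-2).
Applying p(0)=-3, q(0)=-2 gives c_1=0, c_2=1.

p(t) = -3e^(5t), q(t) = -2e^(5t)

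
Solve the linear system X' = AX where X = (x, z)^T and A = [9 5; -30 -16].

x(t) = c_1e^(-6t) + c_2e^(-t), z(t) = -3c_1e^(-6t) - 2c_2e^(-t)

Coefficient matrix A = [[9, 5], [-30, -16]].
Characteristic polynomial det(A - λI) = λ^2 + 7λ + 6 = 0.
Eigenvalues λ = -6, -1.
For λ=-6: (A-λI) row 1 is [15, 5], so an eigenvector is (1, -3).
For λ=-1: (A-λI) row 1 is [10, 5], so an eigenvector is (1, -2).
General solution: c_1e^(-6t)(1,-3) + c_2e^(-t)(1,-2).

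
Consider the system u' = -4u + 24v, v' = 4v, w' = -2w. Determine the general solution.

Coefficient matrix A = [[-4, 24, 0], [0, 4, 0], [0, 0, -2]].
det(A - λI) = 0 gives eigenvalues λ = -4, 4, -2.
For λ=-4: eigenvector (1,0,0).
For λ=4: eigenvector (3,1,0).
For λ=-2: eigenvector (0,0,1).
General solution: C_1e^(-4t)(1,0,0) + C_2e^(4t)(3,1,0) + C_3e^(-2t)(0,0,1).

u(t) = C_1e^(-4t) + 3C_2e^(4t), v(t) = C_2e^(4t), w(t) = C_3e^(-2t)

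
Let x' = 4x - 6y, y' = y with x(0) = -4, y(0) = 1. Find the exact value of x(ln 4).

A = [[4,-6],[0,1]]; eigenvalues λ = 1, 4.
Eigenvectors: (-2,-1) for λ=1, (1,0) for λ=4.
From the initial condition, c_1 = -1, c_2 = -6.
x(ln 4) = (-1)(4^1)(-2) + (-6)(4^4)(1) = -1528.

-1528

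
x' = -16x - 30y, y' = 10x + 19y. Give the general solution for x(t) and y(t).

x(t) = -2C_1e^(-t) + 3C_2e^(4t), y(t) = C_1e^(-t) - 2C_2e^(4t)

Coefficient matrix A = [[-16, -30], [10, 19]].
Characteristic polynomial det(A - λI) = λ^2 - 3λ - 4 = 0.
Eigenvalues λ = -1, 4.
For λ=-1: (A-λI) row 1 is [-15, -30], so an eigenvector is (-2, 1).
For λ=4: (A-λI) row 1 is [-20, -30], so an eigenvector is (3, -2).
General solution: C_1e^(-t)(-2,1) + C_2e^(4t)(3,-2).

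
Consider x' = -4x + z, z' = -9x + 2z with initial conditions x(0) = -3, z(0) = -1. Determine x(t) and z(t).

x(t) = 8te^(-t) - 3e^(-t), z(t) = 24te^(-t) - e^(-t)

Coefficient matrix A = [[-4, 1], [-9, 2]].
Characteristic polynomial det(A - λI) = λ^2 + 2λ + 1 = 0.
Single eigenvalue λ = -1 with algebraic multiplicity 2.
Eigenvector v = (-1,-3); generalized eigenvector w with (A-λI)w=v is (1,2).
General solution: e^(-t)[C_1·v + C_2·(t·v + w)].
Applying x(0)=-3, z(0)=-1 gives C_1=-5, C_2=-8.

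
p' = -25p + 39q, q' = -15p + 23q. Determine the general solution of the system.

p(t) = 3K_1e^(-t)sin(3t) - 2K_1e^(-t)cos(3t) - 2K_2e^(-t)sin(3t) - 3K_2e^(-t)cos(3t), q(t) = 2K_1e^(-t)sin(3t) - K_1e^(-t)cos(3t) - K_2e^(-t)sin(3t) - 2K_2e^(-t)cos(3t)

Coefficient matrix A = [[-25, 39], [-15, 23]].
Characteristic polynomial det(A - λI) = λ^2 + 2λ + 10 = 0.
Eigenvalues λ = -1 ± 3i (complex conjugate pair).
For λ=-1+3i: an eigenvector is (-2,-1) - i(3,2) = (-2 - 3i, -1 - 2i).
A real fundamental pair from Re and Im of e^((-1+3i)t)v: X_1 = e^(-t)(cos(3t)·(-2,-1) + sin(3t)·(3,2)), X_2 = e^(-t)(sin(3t)·(-2,-1) - cos(3t)·(3,2)).
General solution: K_1X_1 + K_2X_2.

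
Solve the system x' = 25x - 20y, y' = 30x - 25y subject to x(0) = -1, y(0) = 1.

x(t) = -5e^(5t) + 4e^(-5t), y(t) = -5e^(5t) + 6e^(-5t)

Coefficient matrix A = [[25, -20], [30, -25]].
Characteristic polynomial det(A - λI) = λ^2 - 25 = 0.
Eigenvalues λ = -5, 5.
For λ=-5: (A-λI) row 1 is [30, -20], so an eigenvector is (2, 3).
For λ=5: (A-λI) row 1 is [20, -20], so an eigenvector is (-1, -1).
General solution: K_1e^(-5t)(2,3) + K_2e^(5t)(-1,-1).
Applying x(0)=-1, y(0)=1 gives K_1=2, K_2=5.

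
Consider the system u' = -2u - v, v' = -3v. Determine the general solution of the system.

u(t) = -C_1e^(-2t) + C_2e^(-3t), v(t) = C_2e^(-3t)

Coefficient matrix A = [[-2, -1], [0, -3]].
Characteristic polynomial det(A - λI) = λ^2 + 5λ + 6 = 0.
Eigenvalues λ = -2, -3.
For λ=-2: (A-λI) row 1 is [0, -1], so an eigenvector is (-1, 0).
For λ=-3: (A-λI) row 1 is [1, -1], so an eigenvector is (1, 1).
General solution: C_1e^(-2t)(-1,0) + C_2e^(-3t)(1,1).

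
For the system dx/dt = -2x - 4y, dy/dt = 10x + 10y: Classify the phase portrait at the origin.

A = [[-2,-4],[10,10]]; det(A-λI) = λ^2 - 8λ + 20.
λ = 4 ± 2i: positive real part.

unstable spiral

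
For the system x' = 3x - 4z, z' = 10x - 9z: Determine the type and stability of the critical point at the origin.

stable spiral

A = [[3,-4],[10,-9]]; det(A-λI) = λ^2 + 6λ + 13.
λ = -3 ± 2i: negative real part.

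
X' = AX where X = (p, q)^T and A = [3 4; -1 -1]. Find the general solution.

p(t) = 2K_1e^(t) + 2K_2te^(t) - 3K_2e^(t), q(t) = -K_1e^(t) - K_2te^(t) + 2K_2e^(t)

Coefficient matrix A = [[3, 4], [-1, -1]].
Characteristic polynomial det(A - λI) = λ^2 - 2λ + 1 = 0.
Single eigenvalue λ = 1 with algebraic multiplicity 2.
Eigenvector v = (2,-1); generalized eigenvector w with (A-λI)w=v is (-3,2).
General solution: e^(t)[K_1·v + K_2·(t·v + w)].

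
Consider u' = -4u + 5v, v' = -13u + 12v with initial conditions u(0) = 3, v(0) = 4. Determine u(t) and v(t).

u(t) = -4e^(4t)sin(t) + 3e^(4t)cos(t), v(t) = -7e^(4t)sin(t) + 4e^(4t)cos(t)

Coefficient matrix A = [[-4, 5], [-13, 12]].
Characteristic polynomial det(A - λI) = λ^2 - 8λ + 17 = 0.
Eigenvalues λ = 4 ± i (complex conjugate pair).
For λ=4+i: an eigenvector is (-1,-2) - i(-2,-3) = (-1 + 2i, -2 + 3i).
A real fundamental pair from Re and Im of e^((4+i)t)v: X_1 = e^(4t)(cos(t)·(-1,-2) + sin(t)·(-2,-3)), X_2 = e^(4t)(sin(t)·(-1,-2) - cos(t)·(-2,-3)).
General solution: K_1X_1 + K_2X_2.
Applying u(0)=3, v(0)=4 gives K_1=1, K_2=2.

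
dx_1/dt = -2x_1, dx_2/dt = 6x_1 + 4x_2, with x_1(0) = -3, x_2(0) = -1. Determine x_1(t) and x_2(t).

x_1(t) = -3e^(-2t), x_2(t) = -4e^(4t) + 3e^(-2t)

Coefficient matrix A = [[-2, 0], [6, 4]].
Characteristic polynomial det(A - λI) = λ^2 - 2λ - 8 = 0.
Eigenvalues λ = 4, -2.
For λ=4: (A-λI) row 1 is [-6, 0], so an eigenvector is (0, 1).
For λ=-2: (A-λI) row 2 is [6, 6], so an eigenvector is (1, -1).
General solution: K_1e^(4t)(0,1) + K_2e^(-2t)(1,-1).
Applying x_1(0)=-3, x_2(0)=-1 gives K_1=-4, K_2=-3.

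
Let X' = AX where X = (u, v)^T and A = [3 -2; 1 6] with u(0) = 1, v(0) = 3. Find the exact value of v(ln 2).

160

A = [[3,-2],[1,6]]; eigenvalues λ = 5, 4.
Eigenvectors: (1,-1) for λ=5, (2,-1) for λ=4.
From the initial condition, c_1 = -7, c_2 = 4.
v(ln 2) = (-7)(2^5)(-1) + (4)(2^4)(-1) = 160.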